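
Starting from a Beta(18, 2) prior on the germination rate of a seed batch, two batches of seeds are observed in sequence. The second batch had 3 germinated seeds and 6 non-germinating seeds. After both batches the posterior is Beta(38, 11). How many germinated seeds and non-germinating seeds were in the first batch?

Sequential conjugate updates are equivalent to a single update on the pooled data, so total successes = posterior α − prior α and total failures = posterior β − prior β.
Total across both batches: 38−18=20 germinated seeds, 11−2=9 non-germinating seeds.
Subtract the second batch: 20−3=17 germinated seeds and 9−6=3 non-germinating seeds.

17 germinated seeds and 3 non-germinating seeds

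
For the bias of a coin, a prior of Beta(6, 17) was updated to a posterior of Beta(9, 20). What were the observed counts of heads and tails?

A Beta(α, β) prior with s successes and f failures in binomial data gives a Beta(α+s, β+f) posterior.
So s = 9 − 6 = 3 and f = 20 − 17 = 3.

3 heads and 3 tails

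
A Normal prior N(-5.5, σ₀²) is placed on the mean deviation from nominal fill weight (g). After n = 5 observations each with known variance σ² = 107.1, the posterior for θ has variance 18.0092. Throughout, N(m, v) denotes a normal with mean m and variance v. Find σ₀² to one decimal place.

For the Normal–Normal model with known σ², precisions add: τ_n = τ₀ + n/σ².
So 1/σ₀² = 1/18.0092 − 5/107.1 = 0.055527 − 0.046685 = 0.008842.
Hence σ₀² = 1/0.008842 ≈ 113.1.

σ₀² = 113.1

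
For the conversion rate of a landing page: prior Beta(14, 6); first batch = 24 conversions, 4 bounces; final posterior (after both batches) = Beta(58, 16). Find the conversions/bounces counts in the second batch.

20 conversions and 6 bounces

Sequential conjugate updates are equivalent to a single update on the pooled data, so total successes = posterior α − prior α and total failures = posterior β − prior β.
Total across both batches: 58−14=44 conversions, 16−6=10 bounces.
Subtract the first batch: 44−24=20 conversions and 10−4=6 bounces.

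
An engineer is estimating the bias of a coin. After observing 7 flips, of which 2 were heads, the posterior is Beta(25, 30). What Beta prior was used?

Beta(23, 25)

Under Beta–binomial conjugacy the posterior parameters are (a+s, b+f).
Subtract the data counts: 25−2=23, 30−5=25.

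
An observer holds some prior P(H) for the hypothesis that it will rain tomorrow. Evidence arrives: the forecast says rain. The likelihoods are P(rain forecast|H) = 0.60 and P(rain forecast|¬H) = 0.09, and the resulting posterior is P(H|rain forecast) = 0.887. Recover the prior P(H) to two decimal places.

P(H) = 0.54

Bayes' rule in odds form gives O(H|E) = O(H)·[P(E|H)/P(E|¬H)], hence O(H) = O(H|E)/LR.
Posterior odds = 0.887/(1−0.887) = 7.8496. LR = 0.60/0.09 = 6.6667.
Prior odds = 7.8496/6.6667 = 1.1774, so P(H) = 1.1774/(1+1.1774) ≈ 0.54.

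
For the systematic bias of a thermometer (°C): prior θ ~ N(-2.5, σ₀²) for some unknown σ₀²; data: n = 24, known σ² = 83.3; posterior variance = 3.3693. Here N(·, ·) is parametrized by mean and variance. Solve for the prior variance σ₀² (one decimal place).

σ₀² = 115.2

For the Normal–Normal model with known σ², precisions add: τ_n = τ₀ + n/σ².
So 1/σ₀² = 1/3.3693 − 24/83.3 = 0.296798 − 0.288115 = 0.008683.
Hence σ₀² = 1/0.008683 ≈ 115.2.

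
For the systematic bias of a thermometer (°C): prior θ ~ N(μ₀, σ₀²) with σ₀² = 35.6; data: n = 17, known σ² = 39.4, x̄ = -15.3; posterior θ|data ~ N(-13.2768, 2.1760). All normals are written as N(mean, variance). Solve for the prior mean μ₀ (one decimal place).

The posterior mean is a precision-weighted average: μ_n = (τ₀μ₀ + τ_data·x̄)/(τ₀+τ_data), with τ₀=1/σ₀² and τ_data=n/σ².
Here τ₀ = 1/35.6 = 0.028090 and τ_data = 17/39.4 = 0.431472, so τ_n = 0.459562.
Rearranging for μ₀: μ₀ = (μ_n·τ_n − τ_data·x̄)/τ₀ = (-13.2768·0.459562 − 0.431472·-15.3) / 0.028090 = 0.500009/0.028090 ≈ 17.8.

μ₀ = 17.8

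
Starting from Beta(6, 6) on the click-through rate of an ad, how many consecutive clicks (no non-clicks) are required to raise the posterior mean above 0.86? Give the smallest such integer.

k = 31

After k clicks and 0 non-clicks the posterior is Beta(6+k, 6), with mean (6+k)/(6+6+k).
Set (6+k)/(12+k) > 0.86 and solve: k > (0.86·12 − 6)/(1 − 0.86) = 30.857.
The smallest integer exceeding 30.857 is 31.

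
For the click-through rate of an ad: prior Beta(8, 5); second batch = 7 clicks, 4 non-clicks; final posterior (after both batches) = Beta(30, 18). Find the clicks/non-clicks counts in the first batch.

15 clicks and 9 non-clicks

Sequential conjugate updates are equivalent to a single update on the pooled data, so total successes = posterior α − prior α and total failures = posterior β − prior β.
Total across both batches: 30−8=22 clicks, 18−5=13 non-clicks.
Subtract the second batch: 22−7=15 clicks and 13−4=9 non-clicks.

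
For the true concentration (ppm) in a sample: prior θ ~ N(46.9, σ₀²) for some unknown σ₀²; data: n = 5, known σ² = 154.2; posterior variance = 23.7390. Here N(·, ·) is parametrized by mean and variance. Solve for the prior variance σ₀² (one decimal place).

For the Normal–Normal model with known σ², precisions add: τ_n = τ₀ + n/σ².
So 1/σ₀² = 1/23.7390 − 5/154.2 = 0.042125 − 0.032425 = 0.009700.
Hence σ₀² = 1/0.009700 ≈ 103.1.

σ₀² = 103.1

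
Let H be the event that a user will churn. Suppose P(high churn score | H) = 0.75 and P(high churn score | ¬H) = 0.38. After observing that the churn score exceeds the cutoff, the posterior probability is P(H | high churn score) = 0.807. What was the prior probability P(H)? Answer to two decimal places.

P(H) = 0.68

Bayes' rule in odds form gives O(H|E) = O(H)·[P(E|H)/P(E|¬H)], hence O(H) = O(H|E)/LR.
Posterior odds = 0.807/(1−0.807) = 4.1813. LR = 0.75/0.38 = 1.9737.
Prior odds = 4.1813/1.9737 = 2.1185, so P(H) = 2.1185/(1+2.1185) ≈ 0.68.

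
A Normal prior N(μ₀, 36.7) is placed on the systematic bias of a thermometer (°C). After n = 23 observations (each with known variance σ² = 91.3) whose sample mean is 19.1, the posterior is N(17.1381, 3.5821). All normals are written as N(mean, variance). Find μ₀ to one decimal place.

μ₀ = -1.0

The posterior mean is a precision-weighted average: μ_n = (τ₀μ₀ + τ_data·x̄)/(τ₀+τ_data), with τ₀=1/σ₀² and τ_data=n/σ².
Here τ₀ = 1/36.7 = 0.027248 and τ_data = 23/91.3 = 0.251917, so τ_n = 0.279165.
Rearranging for μ₀: μ₀ = (μ_n·τ_n − τ_data·x̄)/τ₀ = (17.1381·0.279165 − 0.251917·19.1) / 0.027248 = -0.027257/0.027248 ≈ -1.0.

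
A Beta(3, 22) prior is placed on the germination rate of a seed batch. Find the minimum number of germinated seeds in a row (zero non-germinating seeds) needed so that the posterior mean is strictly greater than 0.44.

After k germinated seeds and 0 non-germinating seeds the posterior is Beta(3+k, 22), with mean (3+k)/(3+22+k).
Set (3+k)/(25+k) > 0.44 and solve: k > (0.44·25 − 3)/(1 − 0.44) = 14.286.
The smallest integer exceeding 14.286 is 15.

k = 15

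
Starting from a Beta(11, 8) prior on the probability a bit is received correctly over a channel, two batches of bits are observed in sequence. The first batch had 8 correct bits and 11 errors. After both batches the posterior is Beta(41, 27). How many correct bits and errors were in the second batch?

Because Beta–binomial updating is additive in the counts, the combined data contributed (α_post−α_prior, β_post−β_prior) successes and failures.
Total across both batches: 41−11=30 correct bits, 27−8=19 errors.
Subtract the first batch: 30−8=22 correct bits and 19−11=8 errors.

22 correct bits and 8 errors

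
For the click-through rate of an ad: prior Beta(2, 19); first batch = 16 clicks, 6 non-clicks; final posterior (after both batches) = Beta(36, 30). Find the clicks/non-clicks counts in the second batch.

Because Beta–binomial updating is additive in the counts, the combined data contributed (α_post−α_prior, β_post−β_prior) successes and failures.
Total across both batches: 36−2=34 clicks, 30−19=11 non-clicks.
Subtract the first batch: 34−16=18 clicks and 11−6=5 non-clicks.

18 clicks and 5 non-clicks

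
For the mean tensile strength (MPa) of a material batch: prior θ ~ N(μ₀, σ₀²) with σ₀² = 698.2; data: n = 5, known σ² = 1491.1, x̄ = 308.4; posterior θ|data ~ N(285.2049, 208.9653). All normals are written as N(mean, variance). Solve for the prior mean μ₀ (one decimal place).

With known observation variance, the Normal–Normal posterior has precision τ_n = τ₀ + n/σ² and mean μ_n = (τ₀μ₀ + (n/σ²)x̄)/τ_n.
Here τ₀ = 1/698.2 = 0.001432 and τ_data = 5/1491.1 = 0.003353, so τ_n = 0.004785.
Rearranging for μ₀: μ₀ = (μ_n·τ_n − τ_data·x̄)/τ₀ = (285.2049·0.004785 − 0.003353·308.4) / 0.001432 = 0.330640/0.001432 ≈ 230.9.

μ₀ = 230.9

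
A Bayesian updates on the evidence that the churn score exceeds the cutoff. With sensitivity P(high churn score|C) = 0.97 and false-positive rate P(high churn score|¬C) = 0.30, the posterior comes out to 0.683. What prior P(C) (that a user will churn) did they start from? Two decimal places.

Bayes' rule in odds form gives O(C|E) = O(C)·[P(E|C)/P(E|¬C)], hence O(C) = O(C|E)/LR.
Posterior odds = 0.683/(1−0.683) = 2.1546. LR = 0.97/0.30 = 3.2333.
Prior odds = 2.1546/3.2333 = 0.6664, so P(C) = 0.6664/(1+0.6664) ≈ 0.40.

P(C) = 0.40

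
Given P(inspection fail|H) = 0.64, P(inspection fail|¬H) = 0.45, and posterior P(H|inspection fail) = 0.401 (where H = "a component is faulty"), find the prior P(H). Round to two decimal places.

P(H) = 0.32

Bayes' rule in odds form gives O(H|E) = O(H)·[P(E|H)/P(E|¬H)], hence O(H) = O(H|E)/LR.
Posterior odds = 0.401/(1−0.401) = 0.6694. LR = 0.64/0.45 = 1.4222.
Prior odds = 0.6694/1.4222 = 0.4707, so P(H) = 0.4707/(1+0.4707) ≈ 0.32.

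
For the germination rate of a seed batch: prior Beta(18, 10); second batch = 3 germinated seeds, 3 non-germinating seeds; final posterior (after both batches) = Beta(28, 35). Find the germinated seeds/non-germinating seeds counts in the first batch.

Sequential conjugate updates are equivalent to a single update on the pooled data, so total successes = posterior α − prior α and total failures = posterior β − prior β.
Total across both batches: 28−18=10 germinated seeds, 35−10=25 non-germinating seeds.
Subtract the second batch: 10−3=7 germinated seeds and 25−3=22 non-germinating seeds.

7 germinated seeds and 22 non-germinating seeds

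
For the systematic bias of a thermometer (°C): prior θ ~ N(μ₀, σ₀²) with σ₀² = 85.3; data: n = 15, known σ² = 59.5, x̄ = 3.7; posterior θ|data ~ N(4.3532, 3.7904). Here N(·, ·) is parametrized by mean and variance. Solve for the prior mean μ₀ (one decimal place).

μ₀ = 18.4

The posterior mean is a precision-weighted average: μ_n = (τ₀μ₀ + τ_data·x̄)/(τ₀+τ_data), with τ₀=1/σ₀² and τ_data=n/σ².
Here τ₀ = 1/85.3 = 0.011723 and τ_data = 15/59.5 = 0.252101, so τ_n = 0.263824.
Rearranging for μ₀: μ₀ = (μ_n·τ_n − τ_data·x̄)/τ₀ = (4.3532·0.263824 − 0.252101·3.7) / 0.011723 = 0.215705/0.011723 ≈ 18.4.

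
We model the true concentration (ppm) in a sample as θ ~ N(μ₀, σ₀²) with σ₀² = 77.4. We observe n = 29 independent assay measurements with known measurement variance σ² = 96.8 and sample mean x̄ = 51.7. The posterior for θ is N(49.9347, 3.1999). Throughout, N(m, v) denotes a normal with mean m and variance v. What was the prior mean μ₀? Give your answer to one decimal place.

μ₀ = 9.0

With known observation variance, the Normal–Normal posterior has precision τ_n = τ₀ + n/σ² and mean μ_n = (τ₀μ₀ + (n/σ²)x̄)/τ_n.
Here τ₀ = 1/77.4 = 0.012920 and τ_data = 29/96.8 = 0.299587, so τ_n = 0.312507.
Rearranging for μ₀: μ₀ = (μ_n·τ_n − τ_data·x̄)/τ₀ = (49.9347·0.312507 − 0.299587·51.7) / 0.012920 = 0.116295/0.012920 ≈ 9.0.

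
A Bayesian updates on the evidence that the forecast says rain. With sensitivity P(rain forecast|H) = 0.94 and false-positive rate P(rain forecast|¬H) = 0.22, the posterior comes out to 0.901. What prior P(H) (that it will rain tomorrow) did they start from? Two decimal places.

P(H) = 0.68

Bayes' rule in odds form gives O(H|E) = O(H)·[P(E|H)/P(E|¬H)], hence O(H) = O(H|E)/LR.
Posterior odds = 0.901/(1−0.901) = 9.1010. LR = 0.94/0.22 = 4.2727.
Prior odds = 9.1010/4.2727 = 2.1300, so P(H) = 2.1300/(1+2.1300) ≈ 0.68.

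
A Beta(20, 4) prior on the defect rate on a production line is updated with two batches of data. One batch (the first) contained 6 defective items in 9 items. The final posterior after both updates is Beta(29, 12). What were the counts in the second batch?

3 defective items and 5 good items

Sequential conjugate updates are equivalent to a single update on the pooled data, so total successes = posterior α − prior α and total failures = posterior β − prior β.
Total across both batches: 29−20=9 defective items, 12−4=8 good items.
Subtract the first batch: 9−6=3 defective items and 8−3=5 good items.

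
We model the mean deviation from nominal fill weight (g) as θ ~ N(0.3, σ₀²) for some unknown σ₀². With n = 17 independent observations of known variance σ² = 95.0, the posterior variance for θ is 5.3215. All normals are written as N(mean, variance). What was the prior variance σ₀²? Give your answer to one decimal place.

Posterior precision equals prior precision plus data precision: 1/σ_n² = 1/σ₀² + n/σ².
So 1/σ₀² = 1/5.3215 − 17/95.0 = 0.187917 − 0.178947 = 0.008970.
Hence σ₀² = 1/0.008970 ≈ 111.5.

σ₀² = 111.5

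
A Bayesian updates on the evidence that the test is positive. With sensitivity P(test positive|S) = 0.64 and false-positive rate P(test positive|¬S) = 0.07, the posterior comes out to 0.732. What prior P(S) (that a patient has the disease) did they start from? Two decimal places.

In odds form, posterior odds = prior odds × likelihood ratio, so prior odds = posterior odds ÷ LR.
Posterior odds = 0.732/(1−0.732) = 2.7313. LR = 0.64/0.07 = 9.1429.
Prior odds = 2.7313/9.1429 = 0.2987, so P(S) = 0.2987/(1+0.2987) ≈ 0.23.

P(S) = 0.23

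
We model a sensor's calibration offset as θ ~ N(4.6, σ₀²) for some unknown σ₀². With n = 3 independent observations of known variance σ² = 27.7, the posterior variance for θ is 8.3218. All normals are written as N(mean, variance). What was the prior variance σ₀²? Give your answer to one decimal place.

σ₀² = 84.3

Posterior precision equals prior precision plus data precision: 1/σ_n² = 1/σ₀² + n/σ².
So 1/σ₀² = 1/8.3218 − 3/27.7 = 0.120166 − 0.108303 = 0.011863.
Hence σ₀² = 1/0.011863 ≈ 84.3.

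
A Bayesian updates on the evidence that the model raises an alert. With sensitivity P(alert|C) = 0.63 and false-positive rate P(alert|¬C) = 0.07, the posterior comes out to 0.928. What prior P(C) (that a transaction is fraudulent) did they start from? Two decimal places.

In odds form, posterior odds = prior odds × likelihood ratio, so prior odds = posterior odds ÷ LR.
Posterior odds = 0.928/(1−0.928) = 12.8889. LR = 0.63/0.07 = 9.0000.
Prior odds = 12.8889/9.0000 = 1.4321, so P(C) = 1.4321/(1+1.4321) ≈ 0.59.

P(C) = 0.59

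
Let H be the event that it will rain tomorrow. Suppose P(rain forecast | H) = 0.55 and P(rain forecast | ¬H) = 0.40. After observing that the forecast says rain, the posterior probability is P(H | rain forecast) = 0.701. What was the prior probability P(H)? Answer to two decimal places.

In odds form, posterior odds = prior odds × likelihood ratio, so prior odds = posterior odds ÷ LR.
Posterior odds = 0.701/(1−0.701) = 2.3445. LR = 0.55/0.40 = 1.3750.
Prior odds = 2.3445/1.3750 = 1.7051, so P(H) = 1.7051/(1+1.7051) ≈ 0.63.

P(H) = 0.63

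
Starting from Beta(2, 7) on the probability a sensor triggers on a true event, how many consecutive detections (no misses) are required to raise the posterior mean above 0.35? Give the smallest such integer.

After k detections and 0 misses the posterior is Beta(2+k, 7), with mean (2+k)/(2+7+k).
Set (2+k)/(9+k) > 0.35 and solve: k > (0.35·9 − 2)/(1 − 0.35) = 1.769.
The smallest integer exceeding 1.769 is 2, and checking k=2: (4)/(11) = 0.3636 > 0.35.

k = 2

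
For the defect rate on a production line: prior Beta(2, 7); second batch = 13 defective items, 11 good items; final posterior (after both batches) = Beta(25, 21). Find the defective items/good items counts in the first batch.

Sequential conjugate updates are equivalent to a single update on the pooled data, so total successes = posterior α − prior α and total failures = posterior β − prior β.
Total across both batches: 25−2=23 defective items, 21−7=14 good items.
Subtract the second batch: 23−13=10 defective items and 14−11=3 good items.

10 defective items and 3 good items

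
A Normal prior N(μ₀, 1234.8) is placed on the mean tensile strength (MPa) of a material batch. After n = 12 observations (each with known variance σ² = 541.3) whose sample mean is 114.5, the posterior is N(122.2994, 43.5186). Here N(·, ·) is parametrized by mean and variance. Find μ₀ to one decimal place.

μ₀ = 335.8

The posterior mean is a precision-weighted average: μ_n = (τ₀μ₀ + τ_data·x̄)/(τ₀+τ_data), with τ₀=1/σ₀² and τ_data=n/σ².
Here τ₀ = 1/1234.8 = 0.000810 and τ_data = 12/541.3 = 0.022169, so τ_n = 0.022979.
Rearranging for μ₀: μ₀ = (μ_n·τ_n − τ_data·x̄)/τ₀ = (122.2994·0.022979 − 0.022169·114.5) / 0.000810 = 0.271967/0.000810 ≈ 335.8.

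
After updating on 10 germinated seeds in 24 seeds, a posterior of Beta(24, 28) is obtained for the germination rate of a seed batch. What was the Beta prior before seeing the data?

A Beta(α, β) prior with s successes and f failures in binomial data gives a Beta(α+s, β+f) posterior.
So α = 24 − 10 = 14 and β = 28 − 14 = 14.

Beta(14, 14)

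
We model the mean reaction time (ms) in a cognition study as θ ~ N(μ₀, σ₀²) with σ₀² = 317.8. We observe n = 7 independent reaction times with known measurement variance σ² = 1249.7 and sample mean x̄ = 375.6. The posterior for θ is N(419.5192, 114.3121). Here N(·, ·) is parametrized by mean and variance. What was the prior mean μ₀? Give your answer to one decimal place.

μ₀ = 497.7

The posterior mean is a precision-weighted average: μ_n = (τ₀μ₀ + τ_data·x̄)/(τ₀+τ_data), with τ₀=1/σ₀² and τ_data=n/σ².
Here τ₀ = 1/317.8 = 0.003147 and τ_data = 7/1249.7 = 0.005601, so τ_n = 0.008748.
Rearranging for μ₀: μ₀ = (μ_n·τ_n − τ_data·x̄)/τ₀ = (419.5192·0.008748 − 0.005601·375.6) / 0.003147 = 1.566218/0.003147 ≈ 497.7.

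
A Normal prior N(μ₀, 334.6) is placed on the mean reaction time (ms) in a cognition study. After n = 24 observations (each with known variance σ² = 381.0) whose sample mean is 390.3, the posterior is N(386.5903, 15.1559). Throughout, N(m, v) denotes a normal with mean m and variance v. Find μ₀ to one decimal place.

With known observation variance, the Normal–Normal posterior has precision τ_n = τ₀ + n/σ² and mean μ_n = (τ₀μ₀ + (n/σ²)x̄)/τ_n.
Here τ₀ = 1/334.6 = 0.002989 and τ_data = 24/381.0 = 0.062992, so τ_n = 0.065981.
Rearranging for μ₀: μ₀ = (μ_n·τ_n − τ_data·x̄)/τ₀ = (386.5903·0.065981 − 0.062992·390.3) / 0.002989 = 0.921837/0.002989 ≈ 308.4.

μ₀ = 308.4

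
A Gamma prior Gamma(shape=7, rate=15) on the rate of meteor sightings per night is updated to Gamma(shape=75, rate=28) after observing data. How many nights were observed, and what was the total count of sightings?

A Gamma(α, β) prior (rate parametrization) on a Poisson rate with n observations summing to S gives posterior Gamma(α+S, β+n).
Matching: Σxᵢ = 75 − 7 = 68 and n = 28 − 15 = 13.

n = 13 nights with total 68 sightings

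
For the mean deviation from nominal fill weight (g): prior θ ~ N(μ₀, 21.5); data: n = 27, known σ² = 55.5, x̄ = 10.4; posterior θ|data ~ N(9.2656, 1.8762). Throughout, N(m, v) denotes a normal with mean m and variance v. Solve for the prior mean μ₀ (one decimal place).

μ₀ = -2.6

With known observation variance, the Normal–Normal posterior has precision τ_n = τ₀ + n/σ² and mean μ_n = (τ₀μ₀ + (n/σ²)x̄)/τ_n.
Here τ₀ = 1/21.5 = 0.046512 and τ_data = 27/55.5 = 0.486486, so τ_n = 0.532998.
Rearranging for μ₀: μ₀ = (μ_n·τ_n − τ_data·x̄)/τ₀ = (9.2656·0.532998 − 0.486486·10.4) / 0.046512 = -0.120908/0.046512 ≈ -2.6.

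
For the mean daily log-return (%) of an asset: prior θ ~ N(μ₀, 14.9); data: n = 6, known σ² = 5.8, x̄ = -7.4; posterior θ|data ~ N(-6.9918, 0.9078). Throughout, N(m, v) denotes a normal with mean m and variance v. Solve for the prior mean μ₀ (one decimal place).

μ₀ = -0.7

The posterior mean is a precision-weighted average: μ_n = (τ₀μ₀ + τ_data·x̄)/(τ₀+τ_data), with τ₀=1/σ₀² and τ_data=n/σ².
Here τ₀ = 1/14.9 = 0.067114 and τ_data = 6/5.8 = 1.034483, so τ_n = 1.101597.
Rearranging for μ₀: μ₀ = (μ_n·τ_n − τ_data·x̄)/τ₀ = (-6.9918·1.101597 − 1.034483·-7.4) / 0.067114 = -0.046972/0.067114 ≈ -0.7.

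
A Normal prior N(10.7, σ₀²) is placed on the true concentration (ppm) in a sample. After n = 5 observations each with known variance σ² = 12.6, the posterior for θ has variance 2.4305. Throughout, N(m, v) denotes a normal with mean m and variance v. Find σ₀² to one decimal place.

Posterior precision equals prior precision plus data precision: 1/σ_n² = 1/σ₀² + n/σ².
So 1/σ₀² = 1/2.4305 − 5/12.6 = 0.411438 − 0.396825 = 0.014613.
Hence σ₀² = 1/0.014613 ≈ 68.4.

σ₀² = 68.4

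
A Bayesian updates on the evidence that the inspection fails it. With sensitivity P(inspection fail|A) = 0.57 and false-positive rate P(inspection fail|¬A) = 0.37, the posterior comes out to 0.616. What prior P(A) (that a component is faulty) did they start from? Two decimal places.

In odds form, posterior odds = prior odds × likelihood ratio, so prior odds = posterior odds ÷ LR.
Posterior odds = 0.616/(1−0.616) = 1.6042. LR = 0.57/0.37 = 1.5405.
Prior odds = 1.6042/1.5405 = 1.0414, so P(A) = 1.0414/(1+1.0414) ≈ 0.51.

P(A) = 0.51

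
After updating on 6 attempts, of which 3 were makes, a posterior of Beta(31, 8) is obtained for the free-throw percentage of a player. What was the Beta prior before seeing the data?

Beta(28, 5)

Beta is conjugate to the binomial likelihood: posterior = Beta(a+s, b+f).
Subtract the data counts: 31−3=28, 8−3=5.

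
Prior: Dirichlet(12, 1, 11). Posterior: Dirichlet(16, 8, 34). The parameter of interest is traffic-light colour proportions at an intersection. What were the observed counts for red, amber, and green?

For a Dirichlet(α) prior with multinomial counts c, the posterior is Dirichlet(α + c) componentwise.
Counts are posterior − prior componentwise: 16−12=4, 8−1=7, 34−11=23.

counts (4, 7, 23)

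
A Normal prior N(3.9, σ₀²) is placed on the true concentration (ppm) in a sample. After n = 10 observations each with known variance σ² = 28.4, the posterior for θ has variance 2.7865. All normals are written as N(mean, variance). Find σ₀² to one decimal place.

For the Normal–Normal model with known σ², precisions add: τ_n = τ₀ + n/σ².
So 1/σ₀² = 1/2.7865 − 10/28.4 = 0.358873 − 0.352113 = 0.006760.
Hence σ₀² = 1/0.006760 ≈ 147.9.

σ₀² = 147.9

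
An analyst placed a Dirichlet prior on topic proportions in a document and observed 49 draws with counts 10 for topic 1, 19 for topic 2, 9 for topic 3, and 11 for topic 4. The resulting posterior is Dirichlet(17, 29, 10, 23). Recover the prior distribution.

For a Dirichlet(α) prior with multinomial counts c, the posterior is Dirichlet(α + c) componentwise.
Subtract each count from the matching posterior parameter: 17−10=7, 29−19=10, 10−9=1, 23−11=12.

Dirichlet(7, 10, 1, 12)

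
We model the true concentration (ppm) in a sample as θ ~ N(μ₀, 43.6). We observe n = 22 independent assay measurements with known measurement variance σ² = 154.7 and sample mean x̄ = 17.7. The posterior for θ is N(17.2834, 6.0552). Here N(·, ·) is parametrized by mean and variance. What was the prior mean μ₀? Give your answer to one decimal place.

The posterior mean is a precision-weighted average: μ_n = (τ₀μ₀ + τ_data·x̄)/(τ₀+τ_data), with τ₀=1/σ₀² and τ_data=n/σ².
Here τ₀ = 1/43.6 = 0.022936 and τ_data = 22/154.7 = 0.142211, so τ_n = 0.165147.
Rearranging for μ₀: μ₀ = (μ_n·τ_n − τ_data·x̄)/τ₀ = (17.2834·0.165147 − 0.142211·17.7) / 0.022936 = 0.337167/0.022936 ≈ 14.7.

μ₀ = 14.7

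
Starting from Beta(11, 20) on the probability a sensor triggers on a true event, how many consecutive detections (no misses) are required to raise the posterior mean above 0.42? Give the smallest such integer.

After k detections and 0 misses the posterior is Beta(11+k, 20), with mean (11+k)/(11+20+k).
Set (11+k)/(31+k) > 0.42 and solve: k > (0.42·31 − 11)/(1 − 0.42) = 3.483.
The smallest integer exceeding 3.483 is 4, and checking k=4: (15)/(35) = 0.4286 > 0.42.

k = 4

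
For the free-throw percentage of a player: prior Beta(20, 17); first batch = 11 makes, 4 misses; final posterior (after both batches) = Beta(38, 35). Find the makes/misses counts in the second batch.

Because Beta–binomial updating is additive in the counts, the combined data contributed (α_post−α_prior, β_post−β_prior) successes and failures.
Total across both batches: 38−20=18 makes, 35−17=18 misses.
Subtract the first batch: 18−11=7 makes and 18−4=14 misses.

7 makes and 14 misses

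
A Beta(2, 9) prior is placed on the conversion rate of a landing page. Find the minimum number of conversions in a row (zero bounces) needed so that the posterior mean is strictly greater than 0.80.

After k conversions and 0 bounces the posterior is Beta(2+k, 9), with mean (2+k)/(2+9+k).
Set (2+k)/(11+k) > 0.80 and solve: k > (0.80·11 − 2)/(1 − 0.80) = 34.000.
The smallest integer exceeding 34.000 is 35, and checking k=35: (37)/(46) = 0.8043 > 0.80.

k = 35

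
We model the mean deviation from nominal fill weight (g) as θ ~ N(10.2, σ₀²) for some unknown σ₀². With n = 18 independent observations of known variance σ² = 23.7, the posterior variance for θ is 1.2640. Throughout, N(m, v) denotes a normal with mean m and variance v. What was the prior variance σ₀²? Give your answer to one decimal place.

For the Normal–Normal model with known σ², precisions add: τ_n = τ₀ + n/σ².
So 1/σ₀² = 1/1.2640 − 18/23.7 = 0.791139 − 0.759494 = 0.031645.
Hence σ₀² = 1/0.031645 ≈ 31.6.

σ₀² = 31.6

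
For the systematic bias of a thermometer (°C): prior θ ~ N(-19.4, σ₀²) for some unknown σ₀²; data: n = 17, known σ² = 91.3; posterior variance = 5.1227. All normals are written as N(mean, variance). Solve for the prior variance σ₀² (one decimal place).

σ₀² = 111.0

Posterior precision equals prior precision plus data precision: 1/σ_n² = 1/σ₀² + n/σ².
So 1/σ₀² = 1/5.1227 − 17/91.3 = 0.195210 − 0.186199 = 0.009011.
Hence σ₀² = 1/0.009011 ≈ 111.0.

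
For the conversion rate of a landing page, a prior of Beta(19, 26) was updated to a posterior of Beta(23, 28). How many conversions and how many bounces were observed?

Under Beta–binomial conjugacy the posterior parameters are (a+s, b+f).
So s = 23 − 19 = 4 and f = 28 − 26 = 2.

4 conversions and 2 bounces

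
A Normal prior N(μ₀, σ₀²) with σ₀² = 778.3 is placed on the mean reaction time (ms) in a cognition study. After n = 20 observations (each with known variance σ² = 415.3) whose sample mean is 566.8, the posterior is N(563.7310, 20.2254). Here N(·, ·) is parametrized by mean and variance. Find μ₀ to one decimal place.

μ₀ = 448.7

The posterior mean is a precision-weighted average: μ_n = (τ₀μ₀ + τ_data·x̄)/(τ₀+τ_data), with τ₀=1/σ₀² and τ_data=n/σ².
Here τ₀ = 1/778.3 = 0.001285 and τ_data = 20/415.3 = 0.048158, so τ_n = 0.049443.
Rearranging for μ₀: μ₀ = (μ_n·τ_n − τ_data·x̄)/τ₀ = (563.7310·0.049443 − 0.048158·566.8) / 0.001285 = 0.576597/0.001285 ≈ 448.7.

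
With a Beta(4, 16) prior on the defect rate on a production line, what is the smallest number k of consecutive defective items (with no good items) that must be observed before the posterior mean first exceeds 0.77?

After k defective items and 0 good items the posterior is Beta(4+k, 16), with mean (4+k)/(4+16+k).
Set (4+k)/(20+k) > 0.77 and solve: k > (0.77·20 − 4)/(1 − 0.77) = 49.565.
The smallest integer exceeding 49.565 is 50.

k = 50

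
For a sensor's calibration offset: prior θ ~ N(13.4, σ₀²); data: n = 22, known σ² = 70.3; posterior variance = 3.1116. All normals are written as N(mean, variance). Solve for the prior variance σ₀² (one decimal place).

For the Normal–Normal model with known σ², precisions add: τ_n = τ₀ + n/σ².
So 1/σ₀² = 1/3.1116 − 22/70.3 = 0.321378 − 0.312945 = 0.008433.
Hence σ₀² = 1/0.008433 ≈ 118.6.

σ₀² = 118.6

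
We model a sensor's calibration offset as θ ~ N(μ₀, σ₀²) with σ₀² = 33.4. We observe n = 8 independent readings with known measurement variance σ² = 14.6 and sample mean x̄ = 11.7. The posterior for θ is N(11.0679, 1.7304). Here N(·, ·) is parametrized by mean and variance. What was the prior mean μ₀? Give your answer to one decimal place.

The posterior mean is a precision-weighted average: μ_n = (τ₀μ₀ + τ_data·x̄)/(τ₀+τ_data), with τ₀=1/σ₀² and τ_data=n/σ².
Here τ₀ = 1/33.4 = 0.029940 and τ_data = 8/14.6 = 0.547945, so τ_n = 0.577885.
Rearranging for μ₀: μ₀ = (μ_n·τ_n − τ_data·x̄)/τ₀ = (11.0679·0.577885 − 0.547945·11.7) / 0.029940 = -0.014983/0.029940 ≈ -0.5.

μ₀ = -0.5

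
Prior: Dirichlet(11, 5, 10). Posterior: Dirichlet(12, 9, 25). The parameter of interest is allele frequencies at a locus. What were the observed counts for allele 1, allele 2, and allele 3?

counts (1, 4, 15)

For a Dirichlet(α) prior with multinomial counts c, the posterior is Dirichlet(α + c) componentwise.
Counts are posterior − prior componentwise: 12−11=1, 9−5=4, 25−10=15.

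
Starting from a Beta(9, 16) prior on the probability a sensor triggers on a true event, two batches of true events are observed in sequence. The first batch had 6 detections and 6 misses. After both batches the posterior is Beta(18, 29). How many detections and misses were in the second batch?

Because Beta–binomial updating is additive in the counts, the combined data contributed (α_post−α_prior, β_post−β_prior) successes and failures.
Total across both batches: 18−9=9 detections, 29−16=13 misses.
Subtract the first batch: 9−6=3 detections and 13−6=7 misses.

3 detections and 7 misses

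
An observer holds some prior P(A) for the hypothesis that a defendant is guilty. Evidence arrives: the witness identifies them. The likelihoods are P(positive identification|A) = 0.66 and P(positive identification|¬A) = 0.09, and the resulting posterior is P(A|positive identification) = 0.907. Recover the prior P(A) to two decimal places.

P(A) = 0.57

Bayes' rule in odds form gives O(A|E) = O(A)·[P(E|A)/P(E|¬A)], hence O(A) = O(A|E)/LR.
Posterior odds = 0.907/(1−0.907) = 9.7527. LR = 0.66/0.09 = 7.3333.
Prior odds = 9.7527/7.3333 = 1.3299, so P(A) = 1.3299/(1+1.3299) ≈ 0.57.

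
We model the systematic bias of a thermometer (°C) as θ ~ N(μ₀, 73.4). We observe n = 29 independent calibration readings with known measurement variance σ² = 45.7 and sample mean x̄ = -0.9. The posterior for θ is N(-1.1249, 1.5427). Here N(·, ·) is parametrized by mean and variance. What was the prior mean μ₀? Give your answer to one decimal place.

μ₀ = -11.6

The posterior mean is a precision-weighted average: μ_n = (τ₀μ₀ + τ_data·x̄)/(τ₀+τ_data), with τ₀=1/σ₀² and τ_data=n/σ².
Here τ₀ = 1/73.4 = 0.013624 and τ_data = 29/45.7 = 0.634573, so τ_n = 0.648197.
Rearranging for μ₀: μ₀ = (μ_n·τ_n − τ_data·x̄)/τ₀ = (-1.1249·0.648197 − 0.634573·-0.9) / 0.013624 = -0.158041/0.013624 ≈ -11.6.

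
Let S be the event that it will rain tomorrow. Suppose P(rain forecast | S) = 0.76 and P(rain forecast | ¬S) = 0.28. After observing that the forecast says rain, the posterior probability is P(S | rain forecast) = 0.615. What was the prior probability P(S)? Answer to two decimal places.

In odds form, posterior odds = prior odds × likelihood ratio, so prior odds = posterior odds ÷ LR.
Posterior odds = 0.615/(1−0.615) = 1.5974. LR = 0.76/0.28 = 2.7143.
Prior odds = 1.5974/2.7143 = 0.5885, so P(S) = 0.5885/(1+0.5885) ≈ 0.37.

P(S) = 0.37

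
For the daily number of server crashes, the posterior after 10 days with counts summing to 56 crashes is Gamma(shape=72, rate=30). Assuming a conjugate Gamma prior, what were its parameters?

Gamma(shape=16, rate=20)

Gamma–Poisson conjugacy: posterior shape = α + Σxᵢ, posterior rate = β + n.
So α = 72 − 56 = 16 and β = 30 − 10 = 20.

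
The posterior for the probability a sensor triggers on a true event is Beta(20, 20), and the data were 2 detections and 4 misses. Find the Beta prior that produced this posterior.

Beta(18, 16)

Beta is conjugate to the binomial likelihood: posterior = Beta(a+s, b+f).
Subtract the data counts: 20−2=18, 20−4=16.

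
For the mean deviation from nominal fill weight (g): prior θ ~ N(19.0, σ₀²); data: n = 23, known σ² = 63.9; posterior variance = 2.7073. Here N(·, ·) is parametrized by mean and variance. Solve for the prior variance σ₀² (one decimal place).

Posterior precision equals prior precision plus data precision: 1/σ_n² = 1/σ₀² + n/σ².
So 1/σ₀² = 1/2.7073 − 23/63.9 = 0.369372 − 0.359937 = 0.009435.
Hence σ₀² = 1/0.009435 ≈ 106.0.

σ₀² = 106.0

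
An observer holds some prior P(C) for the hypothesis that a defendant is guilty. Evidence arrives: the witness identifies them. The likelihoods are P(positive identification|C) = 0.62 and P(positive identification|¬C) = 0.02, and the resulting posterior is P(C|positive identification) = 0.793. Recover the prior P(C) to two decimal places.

Bayes' rule in odds form gives O(C|E) = O(C)·[P(E|C)/P(E|¬C)], hence O(C) = O(C|E)/LR.
Posterior odds = 0.793/(1−0.793) = 3.8309. LR = 0.62/0.02 = 31.0000.
Prior odds = 3.8309/31.0000 = 0.1236, so P(C) = 0.1236/(1+0.1236) ≈ 0.11.

P(C) = 0.11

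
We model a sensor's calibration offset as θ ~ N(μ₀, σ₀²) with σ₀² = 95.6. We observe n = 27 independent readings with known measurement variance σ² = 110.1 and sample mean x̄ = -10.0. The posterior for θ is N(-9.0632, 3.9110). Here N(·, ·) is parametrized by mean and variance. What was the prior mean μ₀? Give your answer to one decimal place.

The posterior mean is a precision-weighted average: μ_n = (τ₀μ₀ + τ_data·x̄)/(τ₀+τ_data), with τ₀=1/σ₀² and τ_data=n/σ².
Here τ₀ = 1/95.6 = 0.010460 and τ_data = 27/110.1 = 0.245232, so τ_n = 0.255692.
Rearranging for μ₀: μ₀ = (μ_n·τ_n − τ_data·x̄)/τ₀ = (-9.0632·0.255692 − 0.245232·-10.0) / 0.010460 = 0.134932/0.010460 ≈ 12.9.

μ₀ = 12.9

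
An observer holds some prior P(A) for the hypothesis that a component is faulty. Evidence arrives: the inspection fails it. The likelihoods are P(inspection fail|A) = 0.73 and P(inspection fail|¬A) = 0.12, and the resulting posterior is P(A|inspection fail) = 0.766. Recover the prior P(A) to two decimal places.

P(A) = 0.35

Bayes' rule in odds form gives O(A|E) = O(A)·[P(E|A)/P(E|¬A)], hence O(A) = O(A|E)/LR.
Posterior odds = 0.766/(1−0.766) = 3.2735. LR = 0.73/0.12 = 6.0833.
Prior odds = 3.2735/6.0833 = 0.5381, so P(A) = 0.5381/(1+0.5381) ≈ 0.35.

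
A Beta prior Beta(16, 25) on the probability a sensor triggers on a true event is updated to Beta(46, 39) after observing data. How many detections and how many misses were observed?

30 detections and 14 misses

A Beta(a, b) prior with s successes and f failures in binomial data gives a Beta(a+s, b+f) posterior.
So s = 46 − 16 = 30 and f = 39 − 25 = 14.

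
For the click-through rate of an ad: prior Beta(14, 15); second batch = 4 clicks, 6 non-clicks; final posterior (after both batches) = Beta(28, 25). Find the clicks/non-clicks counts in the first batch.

Sequential conjugate updates are equivalent to a single update on the pooled data, so total successes = posterior α − prior α and total failures = posterior β − prior β.
Total across both batches: 28−14=14 clicks, 25−15=10 non-clicks.
Subtract the second batch: 14−4=10 clicks and 10−6=4 non-clicks.

10 clicks and 4 non-clicks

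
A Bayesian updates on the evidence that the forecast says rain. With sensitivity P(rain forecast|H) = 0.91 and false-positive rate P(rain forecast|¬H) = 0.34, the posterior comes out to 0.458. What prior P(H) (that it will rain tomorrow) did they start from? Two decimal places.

In odds form, posterior odds = prior odds × likelihood ratio, so prior odds = posterior odds ÷ LR.
Posterior odds = 0.458/(1−0.458) = 0.8450. LR = 0.91/0.34 = 2.6765.
Prior odds = 0.8450/2.6765 = 0.3157, so P(H) = 0.3157/(1+0.3157) ≈ 0.24.

P(H) = 0.24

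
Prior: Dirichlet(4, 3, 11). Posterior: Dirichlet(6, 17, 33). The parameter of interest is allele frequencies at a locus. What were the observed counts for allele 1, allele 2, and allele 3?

counts (2, 14, 22)

For a Dirichlet(α) prior with multinomial counts c, the posterior is Dirichlet(α + c) componentwise.
Counts are posterior − prior componentwise: 6−4=2, 17−3=14, 33−11=22.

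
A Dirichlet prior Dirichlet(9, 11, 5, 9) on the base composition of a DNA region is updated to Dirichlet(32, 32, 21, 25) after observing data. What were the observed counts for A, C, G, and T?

counts (23, 21, 16, 16)

For a Dirichlet(α) prior with multinomial counts c, the posterior is Dirichlet(α + c) componentwise.
Counts are posterior − prior componentwise: 32−9=23, 32−11=21, 21−5=16, 25−9=16.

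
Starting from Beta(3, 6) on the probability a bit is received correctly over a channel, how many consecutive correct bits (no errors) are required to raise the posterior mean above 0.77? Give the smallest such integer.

k = 18

After k correct bits and 0 errors the posterior is Beta(3+k, 6), with mean (3+k)/(3+6+k).
Set (3+k)/(9+k) > 0.77 and solve: k > (0.77·9 − 3)/(1 − 0.77) = 17.087.
The smallest integer exceeding 17.087 is 18, and checking k=18: (21)/(27) = 0.7778 > 0.77.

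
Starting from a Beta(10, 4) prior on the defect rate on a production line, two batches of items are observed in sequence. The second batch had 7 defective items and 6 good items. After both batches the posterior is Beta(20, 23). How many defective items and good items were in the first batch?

3 defective items and 13 good items

Sequential conjugate updates are equivalent to a single update on the pooled data, so total successes = posterior α − prior α and total failures = posterior β − prior β.
Total across both batches: 20−10=10 defective items, 23−4=19 good items.
Subtract the second batch: 10−7=3 defective items and 19−6=13 good items.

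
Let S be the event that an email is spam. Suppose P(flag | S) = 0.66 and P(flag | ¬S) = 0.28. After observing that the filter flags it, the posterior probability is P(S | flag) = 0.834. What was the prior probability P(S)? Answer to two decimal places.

P(S) = 0.68

In odds form, posterior odds = prior odds × likelihood ratio, so prior odds = posterior odds ÷ LR.
Posterior odds = 0.834/(1−0.834) = 5.0241. LR = 0.66/0.28 = 2.3571.
Prior odds = 5.0241/2.3571 = 2.1315, so P(S) = 2.1315/(1+2.1315) ≈ 0.68.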